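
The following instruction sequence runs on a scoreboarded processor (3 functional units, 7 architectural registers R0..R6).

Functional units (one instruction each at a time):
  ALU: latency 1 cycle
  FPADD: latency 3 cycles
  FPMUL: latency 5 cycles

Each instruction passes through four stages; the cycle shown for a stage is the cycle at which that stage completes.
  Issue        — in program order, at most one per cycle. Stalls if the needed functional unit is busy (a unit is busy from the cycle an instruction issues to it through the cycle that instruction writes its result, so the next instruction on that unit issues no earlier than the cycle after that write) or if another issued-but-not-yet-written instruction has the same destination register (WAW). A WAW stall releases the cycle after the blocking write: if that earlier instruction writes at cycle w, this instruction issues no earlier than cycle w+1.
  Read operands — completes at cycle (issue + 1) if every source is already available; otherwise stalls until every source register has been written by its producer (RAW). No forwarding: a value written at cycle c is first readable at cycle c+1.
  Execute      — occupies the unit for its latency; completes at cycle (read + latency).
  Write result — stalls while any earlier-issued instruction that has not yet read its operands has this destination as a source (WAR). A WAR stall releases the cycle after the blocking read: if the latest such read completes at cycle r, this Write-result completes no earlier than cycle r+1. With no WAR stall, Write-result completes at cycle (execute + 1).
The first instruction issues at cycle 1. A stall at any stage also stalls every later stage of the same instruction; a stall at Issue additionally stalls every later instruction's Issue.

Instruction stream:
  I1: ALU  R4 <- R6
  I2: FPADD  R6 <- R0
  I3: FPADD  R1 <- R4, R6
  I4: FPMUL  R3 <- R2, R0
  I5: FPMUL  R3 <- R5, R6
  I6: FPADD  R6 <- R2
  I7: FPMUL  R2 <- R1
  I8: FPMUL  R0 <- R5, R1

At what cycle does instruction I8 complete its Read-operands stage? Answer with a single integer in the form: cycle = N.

I1  is:1  ro:2  ex:3  wr:4
I2  is:2  ro:3  ex:6  wr:7
I3  is:8  ro:9  ex:12  wr:13  — struct: FPADD busy until I2 writes@7
I4  is:9  ro:10  ex:15  wr:16
I5  is:17  ro:18  ex:23  wr:24  — struct: FPMUL busy until I4 writes@16
I6  is:18  ro:19  ex:22  wr:23
I7  is:25  ro:26  ex:31  wr:32  — struct: FPMUL busy until I5 writes@24
I8  is:33  ro:34  ex:39  wr:40  — struct: FPMUL busy until I7 writes@32

cycle = 34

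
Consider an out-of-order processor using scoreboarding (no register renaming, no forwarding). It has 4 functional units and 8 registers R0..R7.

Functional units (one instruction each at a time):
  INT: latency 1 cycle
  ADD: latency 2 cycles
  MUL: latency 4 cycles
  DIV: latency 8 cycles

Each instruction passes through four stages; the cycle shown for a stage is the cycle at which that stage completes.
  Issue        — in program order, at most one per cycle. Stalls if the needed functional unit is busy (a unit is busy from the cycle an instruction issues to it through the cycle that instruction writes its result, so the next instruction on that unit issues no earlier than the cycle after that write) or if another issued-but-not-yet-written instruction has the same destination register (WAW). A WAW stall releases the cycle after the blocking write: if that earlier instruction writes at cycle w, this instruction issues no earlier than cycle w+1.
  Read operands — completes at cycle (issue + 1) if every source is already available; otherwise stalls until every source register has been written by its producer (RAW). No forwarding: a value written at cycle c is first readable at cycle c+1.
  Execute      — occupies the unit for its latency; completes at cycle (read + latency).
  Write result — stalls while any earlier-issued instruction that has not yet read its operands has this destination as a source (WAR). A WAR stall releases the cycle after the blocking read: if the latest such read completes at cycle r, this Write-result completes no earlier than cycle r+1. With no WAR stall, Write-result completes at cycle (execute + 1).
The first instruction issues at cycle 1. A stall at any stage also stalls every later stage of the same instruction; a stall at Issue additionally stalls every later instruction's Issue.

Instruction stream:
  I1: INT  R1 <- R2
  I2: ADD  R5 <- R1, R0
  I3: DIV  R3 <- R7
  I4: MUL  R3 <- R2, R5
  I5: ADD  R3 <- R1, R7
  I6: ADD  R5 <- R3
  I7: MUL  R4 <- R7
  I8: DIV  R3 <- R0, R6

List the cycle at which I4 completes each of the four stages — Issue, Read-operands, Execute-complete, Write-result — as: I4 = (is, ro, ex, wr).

I1  is:1  ro:2  ex:3  wr:4
I2  is:2  ro:5  ex:7  wr:8  — RAW R1: wait I1 write@4
I3  is:3  ro:4  ex:12  wr:13
I4  is:14  ro:15  ex:19  wr:20  — WAW R3: wait I3 write@13
I5  is:21  ro:22  ex:24  wr:25  — WAW R3: wait I4 write@20
I6  is:26  ro:27  ex:29  wr:30  — struct: ADD busy until I5 writes@25
I7  is:27  ro:28  ex:32  wr:33
I8  is:28  ro:29  ex:37  wr:38

I4 = (14, 15, 19, 20)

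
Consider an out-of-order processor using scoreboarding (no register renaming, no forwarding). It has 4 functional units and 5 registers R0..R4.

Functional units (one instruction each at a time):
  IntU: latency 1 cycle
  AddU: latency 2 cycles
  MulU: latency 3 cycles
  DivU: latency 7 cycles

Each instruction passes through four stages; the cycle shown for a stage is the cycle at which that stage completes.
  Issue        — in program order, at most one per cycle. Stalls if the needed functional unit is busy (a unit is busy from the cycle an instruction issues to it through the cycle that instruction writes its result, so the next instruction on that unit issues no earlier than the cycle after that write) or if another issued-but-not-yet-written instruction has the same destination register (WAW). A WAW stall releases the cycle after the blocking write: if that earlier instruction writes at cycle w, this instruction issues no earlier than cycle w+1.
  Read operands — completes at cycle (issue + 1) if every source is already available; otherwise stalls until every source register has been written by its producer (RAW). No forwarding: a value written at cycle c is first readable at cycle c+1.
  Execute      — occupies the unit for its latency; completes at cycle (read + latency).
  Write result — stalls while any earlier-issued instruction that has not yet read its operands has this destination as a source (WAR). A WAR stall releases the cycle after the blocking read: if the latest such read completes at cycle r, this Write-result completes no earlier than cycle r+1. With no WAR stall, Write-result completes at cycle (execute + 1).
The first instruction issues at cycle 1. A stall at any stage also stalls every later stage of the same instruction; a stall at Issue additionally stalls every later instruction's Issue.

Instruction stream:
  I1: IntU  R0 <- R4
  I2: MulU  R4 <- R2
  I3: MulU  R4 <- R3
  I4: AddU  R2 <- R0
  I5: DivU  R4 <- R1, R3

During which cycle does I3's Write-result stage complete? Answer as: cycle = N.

  I1 | 1 | 2 | 3 | 4
  I2 | 2 | 3 | 6 | 7
  I3 | 8 | 9 | 12 | 13   struct: MulU busy until I2 writes@7
  I4 | 9 | 10 | 12 | 13
  I5 | 14 | 15 | 22 | 23   WAW R4: wait I3 write@13

cycle = 13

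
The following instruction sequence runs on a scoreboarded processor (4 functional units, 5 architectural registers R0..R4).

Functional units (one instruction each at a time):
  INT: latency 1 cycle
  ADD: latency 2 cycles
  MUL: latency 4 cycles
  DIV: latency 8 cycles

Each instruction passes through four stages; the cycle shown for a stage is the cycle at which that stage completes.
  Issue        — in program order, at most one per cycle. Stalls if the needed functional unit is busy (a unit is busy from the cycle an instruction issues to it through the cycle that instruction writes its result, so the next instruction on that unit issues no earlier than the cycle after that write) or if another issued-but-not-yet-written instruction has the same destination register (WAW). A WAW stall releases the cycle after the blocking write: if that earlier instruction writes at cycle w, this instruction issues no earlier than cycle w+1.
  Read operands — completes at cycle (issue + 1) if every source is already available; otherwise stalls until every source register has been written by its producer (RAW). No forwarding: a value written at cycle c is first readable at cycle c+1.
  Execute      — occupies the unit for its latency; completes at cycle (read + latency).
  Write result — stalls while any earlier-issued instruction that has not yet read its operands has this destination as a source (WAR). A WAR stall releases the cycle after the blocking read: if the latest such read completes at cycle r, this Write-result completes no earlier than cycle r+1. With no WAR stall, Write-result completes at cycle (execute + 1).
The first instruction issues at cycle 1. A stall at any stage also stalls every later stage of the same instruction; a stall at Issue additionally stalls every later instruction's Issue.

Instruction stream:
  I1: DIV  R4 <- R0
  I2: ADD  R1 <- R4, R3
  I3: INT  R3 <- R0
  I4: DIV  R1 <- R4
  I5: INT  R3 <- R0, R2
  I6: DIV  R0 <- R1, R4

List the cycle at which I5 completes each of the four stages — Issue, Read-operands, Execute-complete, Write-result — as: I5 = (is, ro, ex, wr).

[1] I1→DIV
[2] I1 RO, I2→ADD
[3] I3→INT
[4] I3 RO
[5] I3 EX
[10] I1 EX
[11] I1 WR R4
[12] I2 RO
[13] I3 WR R3
[14] I2 EX
[15] I2 WR R1
[16] I4→DIV
[17] I4 RO, I5→INT
[18] I5 RO
[19] I5 EX
[20] I5 WR R3
[25] I4 EX
[26] I4 WR R1
[27] I6→DIV
[28] I6 RO
[36] I6 EX
[37] I6 WR R0

I5 = (17, 18, 19, 20)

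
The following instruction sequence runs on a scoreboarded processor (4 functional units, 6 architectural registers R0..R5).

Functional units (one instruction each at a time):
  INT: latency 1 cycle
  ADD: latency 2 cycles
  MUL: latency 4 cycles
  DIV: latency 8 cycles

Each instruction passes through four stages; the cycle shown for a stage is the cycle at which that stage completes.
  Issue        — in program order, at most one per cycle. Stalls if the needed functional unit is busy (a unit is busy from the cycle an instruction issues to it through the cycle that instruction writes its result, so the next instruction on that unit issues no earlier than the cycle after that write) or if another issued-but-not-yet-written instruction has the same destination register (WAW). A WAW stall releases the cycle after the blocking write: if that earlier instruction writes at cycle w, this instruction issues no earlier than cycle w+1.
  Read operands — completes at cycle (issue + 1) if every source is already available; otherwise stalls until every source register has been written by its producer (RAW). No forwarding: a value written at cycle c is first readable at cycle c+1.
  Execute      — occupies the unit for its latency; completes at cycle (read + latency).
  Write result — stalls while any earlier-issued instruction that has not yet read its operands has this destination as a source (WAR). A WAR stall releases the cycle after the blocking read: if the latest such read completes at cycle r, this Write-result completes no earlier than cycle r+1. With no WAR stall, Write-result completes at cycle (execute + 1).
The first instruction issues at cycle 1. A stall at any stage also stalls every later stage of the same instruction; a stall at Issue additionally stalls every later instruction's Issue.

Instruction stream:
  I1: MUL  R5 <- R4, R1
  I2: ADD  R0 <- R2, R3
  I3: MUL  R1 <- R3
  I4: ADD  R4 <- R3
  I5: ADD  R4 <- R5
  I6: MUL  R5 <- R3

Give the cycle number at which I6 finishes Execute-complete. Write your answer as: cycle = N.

I1  is:1  ro:2  ex:6  wr:7
I2  is:2  ro:3  ex:5  wr:6
I3  is:8  ro:9  ex:13  wr:14  — struct: MUL busy until I1 writes@7
I4  is:9  ro:10  ex:12  wr:13
I5  is:14  ro:15  ex:17  wr:18  — struct: ADD busy until I4 writes@13
I6  is:15  ro:16  ex:20  wr:21

cycle = 20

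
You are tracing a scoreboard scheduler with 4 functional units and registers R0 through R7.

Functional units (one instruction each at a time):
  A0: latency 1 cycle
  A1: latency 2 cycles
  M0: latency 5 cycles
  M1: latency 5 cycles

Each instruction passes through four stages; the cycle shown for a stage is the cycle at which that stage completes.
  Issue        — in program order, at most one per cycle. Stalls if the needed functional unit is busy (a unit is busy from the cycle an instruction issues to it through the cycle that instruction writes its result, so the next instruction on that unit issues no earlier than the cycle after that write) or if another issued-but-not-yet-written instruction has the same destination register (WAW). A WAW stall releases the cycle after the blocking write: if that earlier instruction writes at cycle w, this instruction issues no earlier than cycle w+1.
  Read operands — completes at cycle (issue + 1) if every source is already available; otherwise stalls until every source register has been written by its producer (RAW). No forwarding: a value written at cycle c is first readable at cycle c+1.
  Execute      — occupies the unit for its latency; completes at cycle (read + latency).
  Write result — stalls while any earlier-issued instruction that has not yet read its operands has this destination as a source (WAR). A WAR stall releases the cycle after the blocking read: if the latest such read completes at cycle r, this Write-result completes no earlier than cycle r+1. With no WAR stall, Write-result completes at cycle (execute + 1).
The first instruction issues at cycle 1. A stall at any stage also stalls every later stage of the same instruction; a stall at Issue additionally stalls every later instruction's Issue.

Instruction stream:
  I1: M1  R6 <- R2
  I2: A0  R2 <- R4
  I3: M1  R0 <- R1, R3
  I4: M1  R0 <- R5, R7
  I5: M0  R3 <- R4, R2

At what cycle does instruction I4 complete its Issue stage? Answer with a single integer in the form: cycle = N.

1) issue 1, read 2, done 7, write 8
2) issue 2, read 3, done 4, write 5
3) issue 9, read 10, done 15, write 16  <struct: M1 busy until I1 writes@8>
4) issue 17, read 18, done 23, write 24  <struct: M1 busy until I3 writes@16>
5) issue 18, read 19, done 24, write 25

cycle = 17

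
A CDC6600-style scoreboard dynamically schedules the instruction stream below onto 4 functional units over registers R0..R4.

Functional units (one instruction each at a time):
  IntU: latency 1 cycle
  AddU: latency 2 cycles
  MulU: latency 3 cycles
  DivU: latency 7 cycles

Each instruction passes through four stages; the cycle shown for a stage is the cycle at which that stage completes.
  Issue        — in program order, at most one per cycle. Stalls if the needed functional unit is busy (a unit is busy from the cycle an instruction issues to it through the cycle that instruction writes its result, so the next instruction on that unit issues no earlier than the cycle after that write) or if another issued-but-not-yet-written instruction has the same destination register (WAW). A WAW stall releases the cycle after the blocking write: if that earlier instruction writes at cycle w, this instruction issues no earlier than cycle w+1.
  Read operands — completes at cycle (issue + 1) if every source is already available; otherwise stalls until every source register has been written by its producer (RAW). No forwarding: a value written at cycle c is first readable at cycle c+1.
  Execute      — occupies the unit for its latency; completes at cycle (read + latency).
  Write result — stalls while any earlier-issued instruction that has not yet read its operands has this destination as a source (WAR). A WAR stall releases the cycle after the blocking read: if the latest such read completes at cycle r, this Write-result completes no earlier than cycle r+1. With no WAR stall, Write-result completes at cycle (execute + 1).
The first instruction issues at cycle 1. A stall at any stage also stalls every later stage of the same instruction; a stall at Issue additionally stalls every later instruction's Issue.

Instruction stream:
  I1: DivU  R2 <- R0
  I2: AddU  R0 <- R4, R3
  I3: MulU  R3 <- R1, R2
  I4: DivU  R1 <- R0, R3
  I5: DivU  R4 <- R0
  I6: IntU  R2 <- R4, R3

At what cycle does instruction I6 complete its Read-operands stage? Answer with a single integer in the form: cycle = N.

[1] I1 dispatched to DivU
[2] I1 operands ready, I2 dispatched to AddU
[3] I2 operands ready, I3 dispatched to MulU
[5] I2 complete
[6] R0←I2
[9] I1 complete
[10] R2←I1
[11] I3 operands ready, I4 dispatched to DivU
[14] I3 complete
[15] R3←I3
[16] I4 operands ready
[23] I4 complete
[24] R1←I4
[25] I5 dispatched to DivU
[26] I5 operands ready, I6 dispatched to IntU
[33] I5 complete
[34] R4←I5
[35] I6 operands ready
[36] I6 complete
[37] R2←I6

cycle = 35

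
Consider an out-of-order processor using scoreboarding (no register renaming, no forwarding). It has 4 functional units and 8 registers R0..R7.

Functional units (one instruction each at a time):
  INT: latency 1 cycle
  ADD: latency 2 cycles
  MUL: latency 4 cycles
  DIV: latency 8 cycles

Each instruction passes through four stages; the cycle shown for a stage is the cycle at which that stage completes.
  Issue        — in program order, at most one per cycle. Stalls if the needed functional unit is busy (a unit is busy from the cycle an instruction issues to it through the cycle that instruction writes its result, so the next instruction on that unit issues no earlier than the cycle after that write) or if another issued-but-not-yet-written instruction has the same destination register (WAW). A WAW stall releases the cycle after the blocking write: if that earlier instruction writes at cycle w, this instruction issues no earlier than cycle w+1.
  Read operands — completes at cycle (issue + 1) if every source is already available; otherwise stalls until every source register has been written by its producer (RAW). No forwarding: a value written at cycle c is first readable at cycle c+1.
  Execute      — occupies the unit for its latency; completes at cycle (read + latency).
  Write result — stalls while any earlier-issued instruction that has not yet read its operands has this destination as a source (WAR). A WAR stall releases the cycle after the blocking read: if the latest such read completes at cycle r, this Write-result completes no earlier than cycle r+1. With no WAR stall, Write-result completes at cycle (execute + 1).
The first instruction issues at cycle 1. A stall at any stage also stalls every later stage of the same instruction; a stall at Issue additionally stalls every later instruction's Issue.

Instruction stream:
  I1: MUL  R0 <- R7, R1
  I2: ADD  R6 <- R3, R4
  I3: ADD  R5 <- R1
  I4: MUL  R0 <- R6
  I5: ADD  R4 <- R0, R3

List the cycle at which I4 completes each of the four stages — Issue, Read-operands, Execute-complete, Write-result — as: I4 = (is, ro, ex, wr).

[1] I1 issues→MUL
[2] I1 reads, I2 issues→ADD
[3] I2 reads
[5] I2 exec-done
[6] I1 exec-done, I2 writes R6
[7] I1 writes R0, I3 issues→ADD
[8] I3 reads, I4 issues→MUL
[9] I4 reads
[10] I3 exec-done
[11] I3 writes R5
[12] I5 issues→ADD
[13] I4 exec-done
[14] I4 writes R0
[15] I5 reads
[17] I5 exec-done
[18] I5 writes R4

I4 = (8, 9, 13, 14)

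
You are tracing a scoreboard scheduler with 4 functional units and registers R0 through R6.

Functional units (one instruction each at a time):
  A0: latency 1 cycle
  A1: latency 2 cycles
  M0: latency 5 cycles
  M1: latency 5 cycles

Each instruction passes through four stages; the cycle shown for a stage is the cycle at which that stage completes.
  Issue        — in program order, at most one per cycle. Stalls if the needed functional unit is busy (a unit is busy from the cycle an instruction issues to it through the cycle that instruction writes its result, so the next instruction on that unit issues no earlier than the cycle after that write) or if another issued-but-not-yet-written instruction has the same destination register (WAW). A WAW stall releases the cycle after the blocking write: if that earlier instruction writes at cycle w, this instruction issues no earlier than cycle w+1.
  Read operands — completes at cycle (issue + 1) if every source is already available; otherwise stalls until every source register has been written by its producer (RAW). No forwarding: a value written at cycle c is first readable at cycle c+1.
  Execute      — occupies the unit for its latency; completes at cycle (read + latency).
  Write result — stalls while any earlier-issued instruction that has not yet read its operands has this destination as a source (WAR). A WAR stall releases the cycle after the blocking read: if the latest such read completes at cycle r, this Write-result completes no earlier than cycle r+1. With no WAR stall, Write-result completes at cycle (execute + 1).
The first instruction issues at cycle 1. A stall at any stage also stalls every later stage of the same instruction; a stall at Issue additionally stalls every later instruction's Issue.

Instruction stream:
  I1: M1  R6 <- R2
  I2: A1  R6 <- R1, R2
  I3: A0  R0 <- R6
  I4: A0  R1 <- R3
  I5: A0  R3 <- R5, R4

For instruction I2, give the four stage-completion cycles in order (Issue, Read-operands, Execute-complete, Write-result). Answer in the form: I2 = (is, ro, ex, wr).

cycle 1: issue I1 (M1)
cycle 2: I1 read-ops
cycle 7: I1 finished on M1
cycle 8: I1→R6
cycle 9: issue I2 (A1)
cycle 10: I2 read-ops · issue I3 (A0)
cycle 12: I2 finished on A1
cycle 13: I2→R6
cycle 14: I3 read-ops
cycle 15: I3 finished on A0
cycle 16: I3→R0
cycle 17: issue I4 (A0)
cycle 18: I4 read-ops
cycle 19: I4 finished on A0
cycle 20: I4→R1
cycle 21: issue I5 (A0)
cycle 22: I5 read-ops
cycle 23: I5 finished on A0
cycle 24: I5→R3

I2 = (9, 10, 12, 13)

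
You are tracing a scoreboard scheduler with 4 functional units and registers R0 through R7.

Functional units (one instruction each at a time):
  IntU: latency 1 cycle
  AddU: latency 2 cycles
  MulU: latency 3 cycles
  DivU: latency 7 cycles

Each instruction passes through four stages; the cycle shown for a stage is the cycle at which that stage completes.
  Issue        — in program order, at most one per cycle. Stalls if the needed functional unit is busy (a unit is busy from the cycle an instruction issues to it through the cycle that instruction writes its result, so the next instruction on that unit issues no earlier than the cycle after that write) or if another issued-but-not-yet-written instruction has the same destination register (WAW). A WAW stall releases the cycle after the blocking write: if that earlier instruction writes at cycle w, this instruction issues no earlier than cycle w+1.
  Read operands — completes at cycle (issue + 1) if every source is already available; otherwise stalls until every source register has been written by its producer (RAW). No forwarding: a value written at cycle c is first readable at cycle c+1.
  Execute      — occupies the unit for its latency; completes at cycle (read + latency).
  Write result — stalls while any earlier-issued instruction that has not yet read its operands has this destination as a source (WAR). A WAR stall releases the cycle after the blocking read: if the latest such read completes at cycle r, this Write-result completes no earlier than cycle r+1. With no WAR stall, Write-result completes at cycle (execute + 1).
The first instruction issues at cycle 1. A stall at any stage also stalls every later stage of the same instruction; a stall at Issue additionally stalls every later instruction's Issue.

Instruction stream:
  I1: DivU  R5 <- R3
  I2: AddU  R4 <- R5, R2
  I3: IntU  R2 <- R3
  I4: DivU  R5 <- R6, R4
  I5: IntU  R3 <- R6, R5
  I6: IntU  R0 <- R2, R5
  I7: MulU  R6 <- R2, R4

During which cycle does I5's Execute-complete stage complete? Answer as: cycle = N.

cycle = 25

1) issue 1, read 2, done 9, write 10
2) issue 2, read 11, done 13, write 14  <RAW R5: wait I1 write@10>
3) issue 3, read 4, done 5, write 12  <WAR R2: wait I2 read@11>
4) issue 11, read 15, done 22, write 23  <struct: DivU busy until I1 writes@10 / RAW R4: wait I2 write@14>
5) issue 13, read 24, done 25, write 26  <struct: IntU busy until I3 writes@12 / RAW R5: wait I4 write@23>
6) issue 27, read 28, done 29, write 30  <struct: IntU busy until I5 writes@26>
7) issue 28, read 29, done 32, write 33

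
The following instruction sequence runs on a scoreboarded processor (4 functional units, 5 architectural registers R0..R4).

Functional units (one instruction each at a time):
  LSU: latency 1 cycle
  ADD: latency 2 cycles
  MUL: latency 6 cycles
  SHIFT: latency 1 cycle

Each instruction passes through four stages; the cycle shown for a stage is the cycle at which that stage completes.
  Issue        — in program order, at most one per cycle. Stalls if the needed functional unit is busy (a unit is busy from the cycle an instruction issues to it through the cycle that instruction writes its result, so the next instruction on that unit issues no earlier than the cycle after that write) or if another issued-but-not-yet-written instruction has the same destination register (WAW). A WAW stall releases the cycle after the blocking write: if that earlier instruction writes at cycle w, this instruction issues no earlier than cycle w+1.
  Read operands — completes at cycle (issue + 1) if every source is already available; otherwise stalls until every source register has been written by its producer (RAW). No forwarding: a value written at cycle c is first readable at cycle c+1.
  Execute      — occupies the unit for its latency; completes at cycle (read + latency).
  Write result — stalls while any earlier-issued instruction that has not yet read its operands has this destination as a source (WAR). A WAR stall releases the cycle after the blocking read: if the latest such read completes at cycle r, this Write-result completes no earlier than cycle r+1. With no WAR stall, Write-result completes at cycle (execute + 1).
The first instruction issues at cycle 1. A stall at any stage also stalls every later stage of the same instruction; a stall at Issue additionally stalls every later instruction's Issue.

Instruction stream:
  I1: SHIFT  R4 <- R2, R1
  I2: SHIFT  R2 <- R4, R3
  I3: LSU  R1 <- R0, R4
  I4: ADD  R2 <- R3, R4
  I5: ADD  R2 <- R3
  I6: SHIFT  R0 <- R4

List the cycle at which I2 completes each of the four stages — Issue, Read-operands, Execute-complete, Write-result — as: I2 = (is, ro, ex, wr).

I2 = (5, 6, 7, 8)

I1 -> (1, 2, 3, 4)
I2 -> (5, 6, 7, 8)  // struct: SHIFT busy until I1 writes@4
I3 -> (6, 7, 8, 9)
I4 -> (9, 10, 12, 13)  // WAW R2: wait I2 write@8
I5 -> (14, 15, 17, 18)  // struct: ADD busy until I4 writes@13
I6 -> (15, 16, 17, 18)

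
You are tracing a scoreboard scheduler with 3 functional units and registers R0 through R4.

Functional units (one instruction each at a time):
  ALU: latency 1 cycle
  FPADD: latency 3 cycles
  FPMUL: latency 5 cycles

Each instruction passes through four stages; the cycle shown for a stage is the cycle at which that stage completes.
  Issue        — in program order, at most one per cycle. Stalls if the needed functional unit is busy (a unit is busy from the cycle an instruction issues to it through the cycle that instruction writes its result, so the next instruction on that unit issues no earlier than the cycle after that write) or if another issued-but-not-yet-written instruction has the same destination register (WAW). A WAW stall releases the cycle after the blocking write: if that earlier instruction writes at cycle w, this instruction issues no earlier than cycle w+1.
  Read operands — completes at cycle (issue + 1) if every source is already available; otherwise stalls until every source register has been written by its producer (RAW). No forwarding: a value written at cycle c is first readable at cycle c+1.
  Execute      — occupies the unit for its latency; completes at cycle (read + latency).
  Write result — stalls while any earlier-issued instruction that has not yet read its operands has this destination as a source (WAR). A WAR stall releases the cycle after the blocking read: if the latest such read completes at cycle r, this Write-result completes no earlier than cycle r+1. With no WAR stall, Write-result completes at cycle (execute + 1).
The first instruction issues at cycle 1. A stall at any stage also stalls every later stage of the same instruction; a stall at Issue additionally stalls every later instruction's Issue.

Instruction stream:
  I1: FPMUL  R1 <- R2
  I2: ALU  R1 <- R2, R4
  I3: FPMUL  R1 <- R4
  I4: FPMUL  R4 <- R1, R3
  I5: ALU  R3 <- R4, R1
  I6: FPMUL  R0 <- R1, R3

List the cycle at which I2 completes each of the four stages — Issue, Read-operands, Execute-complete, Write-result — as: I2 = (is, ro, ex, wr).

I2 = (9, 10, 11, 12)

I1: IS=1 RO=2 EX=7 WR=8
I2: IS=9 RO=10 EX=11 WR=12  [WAW R1: wait I1 write@8]
I3: IS=13 RO=14 EX=19 WR=20  [WAW R1: wait I2 write@12]
I4: IS=21 RO=22 EX=27 WR=28  [struct: FPMUL busy until I3 writes@20]
I5: IS=22 RO=29 EX=30 WR=31  [RAW R4: wait I4 write@28]
I6: IS=29 RO=32 EX=37 WR=38  [struct: FPMUL busy until I4 writes@28; RAW R3: wait I5 write@31]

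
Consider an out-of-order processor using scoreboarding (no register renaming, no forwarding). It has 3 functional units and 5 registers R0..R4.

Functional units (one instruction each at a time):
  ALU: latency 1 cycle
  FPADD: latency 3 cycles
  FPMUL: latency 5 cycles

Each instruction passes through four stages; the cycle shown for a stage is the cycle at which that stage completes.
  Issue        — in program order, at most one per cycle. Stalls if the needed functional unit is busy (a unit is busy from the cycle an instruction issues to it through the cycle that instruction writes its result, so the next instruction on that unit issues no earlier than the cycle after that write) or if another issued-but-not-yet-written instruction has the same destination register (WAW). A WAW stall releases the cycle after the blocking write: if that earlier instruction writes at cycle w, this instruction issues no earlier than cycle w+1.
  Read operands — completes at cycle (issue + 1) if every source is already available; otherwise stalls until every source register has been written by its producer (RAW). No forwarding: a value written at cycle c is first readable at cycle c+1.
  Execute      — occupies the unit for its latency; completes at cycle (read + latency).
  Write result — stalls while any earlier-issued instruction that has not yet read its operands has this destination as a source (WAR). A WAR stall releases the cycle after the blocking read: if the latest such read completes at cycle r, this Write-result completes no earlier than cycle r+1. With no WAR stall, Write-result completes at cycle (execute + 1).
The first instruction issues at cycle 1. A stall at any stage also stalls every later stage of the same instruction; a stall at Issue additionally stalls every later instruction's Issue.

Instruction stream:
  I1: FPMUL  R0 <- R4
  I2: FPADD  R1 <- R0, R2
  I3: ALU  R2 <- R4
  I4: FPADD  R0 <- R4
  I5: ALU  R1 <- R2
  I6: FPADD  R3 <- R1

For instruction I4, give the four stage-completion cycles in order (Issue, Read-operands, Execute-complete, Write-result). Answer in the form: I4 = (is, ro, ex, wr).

I4 = (14, 15, 18, 19)

1) issue 1, read 2, done 7, write 8
2) issue 2, read 9, done 12, write 13  <RAW R0: wait I1 write@8>
3) issue 3, read 4, done 5, write 10  <WAR R2: wait I2 read@9>
4) issue 14, read 15, done 18, write 19  <struct: FPADD busy until I2 writes@13>
5) issue 15, read 16, done 17, write 18
6) issue 20, read 21, done 24, write 25  <struct: FPADD busy until I4 writes@19>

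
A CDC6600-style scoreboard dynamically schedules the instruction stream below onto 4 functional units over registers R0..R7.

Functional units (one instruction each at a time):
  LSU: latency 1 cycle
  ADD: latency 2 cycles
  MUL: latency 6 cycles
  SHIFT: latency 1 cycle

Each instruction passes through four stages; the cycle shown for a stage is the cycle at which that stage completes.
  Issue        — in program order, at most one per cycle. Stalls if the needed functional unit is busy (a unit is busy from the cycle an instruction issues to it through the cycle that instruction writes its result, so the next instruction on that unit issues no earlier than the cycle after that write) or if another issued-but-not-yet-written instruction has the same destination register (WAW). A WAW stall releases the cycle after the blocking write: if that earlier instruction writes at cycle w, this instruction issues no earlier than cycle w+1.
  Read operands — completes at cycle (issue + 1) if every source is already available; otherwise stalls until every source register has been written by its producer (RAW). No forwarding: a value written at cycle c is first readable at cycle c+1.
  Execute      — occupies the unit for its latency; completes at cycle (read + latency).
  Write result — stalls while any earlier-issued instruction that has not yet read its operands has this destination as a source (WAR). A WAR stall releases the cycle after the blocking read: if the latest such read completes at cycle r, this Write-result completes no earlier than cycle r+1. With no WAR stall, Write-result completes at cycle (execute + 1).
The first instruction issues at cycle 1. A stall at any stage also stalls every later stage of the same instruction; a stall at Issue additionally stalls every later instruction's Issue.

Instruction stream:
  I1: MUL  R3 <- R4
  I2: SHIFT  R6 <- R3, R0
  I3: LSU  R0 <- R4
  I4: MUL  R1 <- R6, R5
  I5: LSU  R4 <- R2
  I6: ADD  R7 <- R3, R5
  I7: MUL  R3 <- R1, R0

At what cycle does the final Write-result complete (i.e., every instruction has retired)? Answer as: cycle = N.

cycle 1: I1 dispatched to MUL
cycle 2: I1 operands ready; I2 dispatched to SHIFT
cycle 3: I3 dispatched to LSU
cycle 4: I3 operands ready
cycle 5: I3 complete
cycle 8: I1 complete
cycle 9: R3←I1
cycle 10: I2 operands ready; I4 dispatched to MUL
cycle 11: I2 complete; R0←I3
cycle 12: R6←I2; I5 dispatched to LSU
cycle 13: I4 operands ready; I5 operands ready; I6 dispatched to ADD
cycle 14: I5 complete; I6 operands ready
cycle 15: R4←I5
cycle 16: I6 complete
cycle 17: R7←I6
cycle 19: I4 complete
cycle 20: R1←I4
cycle 21: I7 dispatched to MUL
cycle 22: I7 operands ready
cycle 28: I7 complete
cycle 29: R3←I7

cycle = 29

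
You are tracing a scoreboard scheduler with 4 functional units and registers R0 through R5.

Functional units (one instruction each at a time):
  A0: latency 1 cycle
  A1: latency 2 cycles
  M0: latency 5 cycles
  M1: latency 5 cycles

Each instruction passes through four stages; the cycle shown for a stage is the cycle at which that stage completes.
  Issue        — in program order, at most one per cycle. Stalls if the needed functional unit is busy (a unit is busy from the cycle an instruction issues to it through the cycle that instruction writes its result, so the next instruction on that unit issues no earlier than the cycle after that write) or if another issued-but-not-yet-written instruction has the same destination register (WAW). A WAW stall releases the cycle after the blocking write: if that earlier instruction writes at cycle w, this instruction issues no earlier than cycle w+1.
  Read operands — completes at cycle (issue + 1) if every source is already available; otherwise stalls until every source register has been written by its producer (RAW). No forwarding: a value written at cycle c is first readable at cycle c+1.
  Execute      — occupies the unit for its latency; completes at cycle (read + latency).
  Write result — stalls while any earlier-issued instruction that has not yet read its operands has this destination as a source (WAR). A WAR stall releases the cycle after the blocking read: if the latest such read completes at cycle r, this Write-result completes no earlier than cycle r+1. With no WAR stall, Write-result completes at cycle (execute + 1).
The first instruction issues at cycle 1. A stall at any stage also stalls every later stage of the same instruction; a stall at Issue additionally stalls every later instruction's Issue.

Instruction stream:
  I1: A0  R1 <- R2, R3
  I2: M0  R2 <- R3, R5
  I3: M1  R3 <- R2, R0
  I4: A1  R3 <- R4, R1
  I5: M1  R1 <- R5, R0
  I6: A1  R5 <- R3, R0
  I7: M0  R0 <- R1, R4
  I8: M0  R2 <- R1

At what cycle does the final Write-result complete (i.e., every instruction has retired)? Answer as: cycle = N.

cycle = 40

1) issue 1, read 2, done 3, write 4
2) issue 2, read 3, done 8, write 9
3) issue 3, read 10, done 15, write 16  <RAW R2: wait I2 write@9>
4) issue 17, read 18, done 20, write 21  <WAW R3: wait I3 write@16>
5) issue 18, read 19, done 24, write 25
6) issue 22, read 23, done 25, write 26  <struct: A1 busy until I4 writes@21>
7) issue 23, read 26, done 31, write 32  <RAW R1: wait I5 write@25>
8) issue 33, read 34, done 39, write 40  <struct: M0 busy until I7 writes@32>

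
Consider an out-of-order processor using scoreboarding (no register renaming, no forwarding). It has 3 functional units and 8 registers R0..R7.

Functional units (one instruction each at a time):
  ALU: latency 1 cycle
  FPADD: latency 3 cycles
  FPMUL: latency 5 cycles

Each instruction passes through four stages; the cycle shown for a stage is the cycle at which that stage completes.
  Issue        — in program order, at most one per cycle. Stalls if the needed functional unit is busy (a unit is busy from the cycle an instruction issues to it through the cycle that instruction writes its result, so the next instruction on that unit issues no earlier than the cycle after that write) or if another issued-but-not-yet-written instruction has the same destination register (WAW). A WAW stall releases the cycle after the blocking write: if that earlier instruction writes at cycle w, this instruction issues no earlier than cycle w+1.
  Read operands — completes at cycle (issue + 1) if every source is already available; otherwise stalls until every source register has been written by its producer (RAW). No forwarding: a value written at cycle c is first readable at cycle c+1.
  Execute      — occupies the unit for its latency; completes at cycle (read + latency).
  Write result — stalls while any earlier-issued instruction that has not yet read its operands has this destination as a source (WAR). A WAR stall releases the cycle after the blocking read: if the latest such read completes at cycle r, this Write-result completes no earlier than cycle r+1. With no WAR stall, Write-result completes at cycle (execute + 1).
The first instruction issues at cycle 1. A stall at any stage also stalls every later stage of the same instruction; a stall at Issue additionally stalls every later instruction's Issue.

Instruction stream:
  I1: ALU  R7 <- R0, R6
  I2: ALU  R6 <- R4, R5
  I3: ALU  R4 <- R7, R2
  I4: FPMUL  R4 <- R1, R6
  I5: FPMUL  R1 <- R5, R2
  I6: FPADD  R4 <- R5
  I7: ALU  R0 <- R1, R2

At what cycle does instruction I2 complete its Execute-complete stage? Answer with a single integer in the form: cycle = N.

cycle 1: I1 issues→ALU
cycle 2: I1 reads
cycle 3: I1 exec-done
cycle 4: I1 writes R7
cycle 5: I2 issues→ALU
cycle 6: I2 reads
cycle 7: I2 exec-done
cycle 8: I2 writes R6
cycle 9: I3 issues→ALU
cycle 10: I3 reads
cycle 11: I3 exec-done
cycle 12: I3 writes R4
cycle 13: I4 issues→FPMUL
cycle 14: I4 reads
cycle 19: I4 exec-done
cycle 20: I4 writes R4
cycle 21: I5 issues→FPMUL
cycle 22: I5 reads · I6 issues→FPADD
cycle 23: I6 reads · I7 issues→ALU
cycle 26: I6 exec-done
cycle 27: I5 exec-done · I6 writes R4
cycle 28: I5 writes R1
cycle 29: I7 reads
cycle 30: I7 exec-done
cycle 31: I7 writes R0

cycle = 7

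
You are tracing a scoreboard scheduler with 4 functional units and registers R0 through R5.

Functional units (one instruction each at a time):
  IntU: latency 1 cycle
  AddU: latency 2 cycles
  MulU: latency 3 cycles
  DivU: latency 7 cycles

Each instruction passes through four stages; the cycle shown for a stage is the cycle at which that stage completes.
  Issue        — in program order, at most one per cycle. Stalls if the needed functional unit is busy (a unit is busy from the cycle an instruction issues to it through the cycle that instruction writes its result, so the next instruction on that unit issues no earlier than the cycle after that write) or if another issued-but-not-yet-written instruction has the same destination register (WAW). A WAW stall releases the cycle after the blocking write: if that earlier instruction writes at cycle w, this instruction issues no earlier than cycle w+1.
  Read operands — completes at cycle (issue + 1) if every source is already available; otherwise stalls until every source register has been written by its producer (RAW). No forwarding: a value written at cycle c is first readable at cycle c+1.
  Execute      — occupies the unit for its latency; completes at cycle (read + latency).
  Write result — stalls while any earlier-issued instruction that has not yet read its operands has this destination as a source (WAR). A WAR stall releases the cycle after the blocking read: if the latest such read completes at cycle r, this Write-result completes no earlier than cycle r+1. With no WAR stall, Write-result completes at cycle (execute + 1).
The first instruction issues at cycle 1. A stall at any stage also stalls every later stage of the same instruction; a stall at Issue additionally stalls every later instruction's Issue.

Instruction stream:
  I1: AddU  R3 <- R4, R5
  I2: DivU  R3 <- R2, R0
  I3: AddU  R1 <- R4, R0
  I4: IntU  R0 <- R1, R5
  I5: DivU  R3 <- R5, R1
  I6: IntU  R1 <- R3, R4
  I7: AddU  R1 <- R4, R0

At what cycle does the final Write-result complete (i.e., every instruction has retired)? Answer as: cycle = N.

cycle = 33

c1: I1 dispatched to AddU
c2: I1 operands ready
c4: I1 complete
c5: R3←I1
c6: I2 dispatched to DivU
c7: I2 operands ready, I3 dispatched to AddU
c8: I3 operands ready, I4 dispatched to IntU
c10: I3 complete
c11: R1←I3
c12: I4 operands ready
c13: I4 complete
c14: I2 complete, R0←I4
c15: R3←I2
c16: I5 dispatched to DivU
c17: I5 operands ready, I6 dispatched to IntU
c24: I5 complete
c25: R3←I5
c26: I6 operands ready
c27: I6 complete
c28: R1←I6
c29: I7 dispatched to AddU
c30: I7 operands ready
c32: I7 complete
c33: R1←I7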